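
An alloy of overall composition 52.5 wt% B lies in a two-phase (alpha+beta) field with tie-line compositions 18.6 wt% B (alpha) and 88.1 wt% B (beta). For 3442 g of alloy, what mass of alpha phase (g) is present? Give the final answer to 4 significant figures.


f_alpha = (C_beta - C0) / (C_beta - C_alpha)
f_alpha = (88.1 - 52.5) / (88.1 - 18.6) = 0.51223
m_alpha = f_alpha * m_total = 0.51223 * 3442 = 1763 g


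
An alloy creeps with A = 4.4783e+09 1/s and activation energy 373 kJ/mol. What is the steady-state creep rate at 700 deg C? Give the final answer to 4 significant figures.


rate = A * exp(-Q / (R*T))
T = 700 + 273.15 = 973.15 K
rate = 4.4783e+09 * exp(-373e3 / (8.314 * 973.15))
rate = 4.259e-11 1/s


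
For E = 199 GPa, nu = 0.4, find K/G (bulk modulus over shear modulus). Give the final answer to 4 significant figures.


G = E / (2*(1+nu))
G = 199 / (2*(1+0.4)) = 71.0714 GPa
K = E / (3*(1-2*nu))
K = 199 / (3*(1-2*0.4)) = 331.667 GPa
K/G = 331.667 / 71.0714 = 4.667


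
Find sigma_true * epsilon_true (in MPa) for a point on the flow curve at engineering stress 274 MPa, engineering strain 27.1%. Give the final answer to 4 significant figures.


sigma_true = sigma_eng * (1 + epsilon_eng)
sigma_true = 274 * (1 + 0.271) = 348.254 MPa
epsilon_true = ln(1 + epsilon_eng)
epsilon_true = ln(1 + 0.271) = 0.239804
sigma_true * epsilon_true = 348.254 * 0.239804 = 83.51 MPa


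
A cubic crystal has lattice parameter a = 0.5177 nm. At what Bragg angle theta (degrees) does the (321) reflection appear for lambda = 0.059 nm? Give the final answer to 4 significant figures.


d = a / sqrt(h^2+k^2+l^2)
d = 0.5177 / sqrt(14) = 0.138361 nm
lambda = 2*d*sin(theta)  =>  sin(theta) = lambda / (2*d)
sin(theta) = 0.059 / (2 * 0.138361) = 0.21321
theta = 12.31 deg


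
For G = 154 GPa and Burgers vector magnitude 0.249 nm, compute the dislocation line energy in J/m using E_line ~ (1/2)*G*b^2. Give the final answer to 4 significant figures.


E = G*b^2/2
b = 0.249 nm = 2.49e-10 m
G = 154 GPa = 1.54e+11 Pa
E = 0.5 * 1.54e+11 * (2.49e-10)^2
E = 4.774e-09 J/m


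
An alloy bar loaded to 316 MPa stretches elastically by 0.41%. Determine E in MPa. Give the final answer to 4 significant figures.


E = sigma / epsilon
epsilon = 0.41% = 4.1e-03
E = 316 / 4.1e-03
E = 77070 MPa


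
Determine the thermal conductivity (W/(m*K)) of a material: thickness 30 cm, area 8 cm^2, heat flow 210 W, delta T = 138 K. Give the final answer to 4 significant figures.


k = Q*L / (A*dT)
L = 0.3 m, A = 8e-04 m^2
k = 210 * 0.3 / (8e-04 * 138)
k = 570.7 W/(m*K)


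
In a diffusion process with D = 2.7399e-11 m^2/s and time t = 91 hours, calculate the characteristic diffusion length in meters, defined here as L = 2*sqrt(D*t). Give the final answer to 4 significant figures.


t = 91 hr = 327600 s
Diffusion length = 2*sqrt(D*t)
= 2*sqrt(2.7399e-11 * 327600)
= 5.992e-03 m


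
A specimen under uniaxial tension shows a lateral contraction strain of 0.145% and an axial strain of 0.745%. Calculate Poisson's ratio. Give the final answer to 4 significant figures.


nu = -epsilon_lat / epsilon_axial
Lateral strain is contraction (negative), so using magnitudes:
nu = 0.145 / 0.745
nu = 0.1946


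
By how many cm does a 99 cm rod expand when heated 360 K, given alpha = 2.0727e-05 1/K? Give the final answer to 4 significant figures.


dL = L0 * alpha * dT
dL = 99 * 2.0727e-05 * 360
dL = 0.7387 cm


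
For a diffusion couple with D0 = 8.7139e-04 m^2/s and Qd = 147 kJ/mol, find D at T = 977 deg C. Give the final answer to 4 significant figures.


D = D0 * exp(-Qd / (R*T))
T = 1250.15 K
D = 8.7139e-04 * exp(-147e3 / (8.314 * 1250.15))
D = 6.28e-10 m^2/s


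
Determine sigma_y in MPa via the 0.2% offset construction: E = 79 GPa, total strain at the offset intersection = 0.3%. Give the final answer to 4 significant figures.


Offset strain = 0.002
Elastic strain at yield = total_strain - offset = 3e-03 - 0.002 = 1e-03
sigma_y = E * elastic_strain = 79000 * 1e-03
sigma_y = 79 MPa


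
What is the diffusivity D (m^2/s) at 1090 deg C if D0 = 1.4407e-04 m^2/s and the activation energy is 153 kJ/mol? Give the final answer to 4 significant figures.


D = D0 * exp(-Qd / (R*T))
T = 1363.15 K
D = 1.4407e-04 * exp(-153e3 / (8.314 * 1363.15))
D = 1.975e-10 m^2/s


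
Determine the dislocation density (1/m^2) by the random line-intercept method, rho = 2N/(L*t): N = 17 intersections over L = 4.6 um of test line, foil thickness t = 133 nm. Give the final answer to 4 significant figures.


rho = 2N / (L * t)
L = 4.6 um = 4.6e-06 m, t = 133 nm = 1.33e-07 m
rho = 2 * 17 / (4.6e-06 * 1.33e-07)
rho = 5.557e+13 1/m^2


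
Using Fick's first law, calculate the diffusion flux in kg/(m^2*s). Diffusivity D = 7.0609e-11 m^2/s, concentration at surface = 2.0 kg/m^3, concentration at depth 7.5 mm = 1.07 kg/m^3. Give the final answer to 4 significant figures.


J = -D * (dC/dx) = D * (C1 - C2) / dx
J = 7.0609e-11 * (2.0 - 1.07) / 7.5e-03
J = 8.756e-09 kg/(m^2*s)


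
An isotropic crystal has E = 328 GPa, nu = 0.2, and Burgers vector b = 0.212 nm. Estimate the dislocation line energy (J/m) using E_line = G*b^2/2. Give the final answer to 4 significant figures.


Step 1: G = E / (2*(1+nu))
G = 328 / (2*(1+0.2)) = 136.667 GPa = 1.36667e+11 Pa
Step 2: E_line = G*b^2/2
b = 0.212 nm = 2.12e-10 m
E_line = 0.5 * 1.36667e+11 * (2.12e-10)^2 = 3.071e-09 J/m


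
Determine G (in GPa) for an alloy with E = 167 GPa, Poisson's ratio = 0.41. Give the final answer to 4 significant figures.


G = E / (2*(1+nu))
G = 167 / (2*(1+0.41))
G = 59.22 GPa


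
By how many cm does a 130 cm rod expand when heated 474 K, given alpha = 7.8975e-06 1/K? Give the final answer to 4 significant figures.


dL = L0 * alpha * dT
dL = 130 * 7.8975e-06 * 474
dL = 0.4866 cm


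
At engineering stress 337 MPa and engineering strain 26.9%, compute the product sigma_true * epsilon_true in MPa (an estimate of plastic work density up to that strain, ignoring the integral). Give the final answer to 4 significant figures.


sigma_true = sigma_eng * (1 + epsilon_eng)
sigma_true = 337 * (1 + 0.269) = 427.653 MPa
epsilon_true = ln(1 + epsilon_eng)
epsilon_true = ln(1 + 0.269) = 0.238229
sigma_true * epsilon_true = 427.653 * 0.238229 = 101.9 MPa


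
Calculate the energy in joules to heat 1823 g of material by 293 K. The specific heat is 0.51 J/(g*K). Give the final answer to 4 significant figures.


Q = m * cp * dT
Q = 1823 * 0.51 * 293
Q = 272400 J


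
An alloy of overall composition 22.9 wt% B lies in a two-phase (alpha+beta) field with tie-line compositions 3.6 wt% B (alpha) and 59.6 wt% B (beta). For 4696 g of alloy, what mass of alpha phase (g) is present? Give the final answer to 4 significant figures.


f_alpha = (C_beta - C0) / (C_beta - C_alpha)
f_alpha = (59.6 - 22.9) / (59.6 - 3.6) = 0.655357
m_alpha = f_alpha * m_total = 0.655357 * 4696 = 3078 g


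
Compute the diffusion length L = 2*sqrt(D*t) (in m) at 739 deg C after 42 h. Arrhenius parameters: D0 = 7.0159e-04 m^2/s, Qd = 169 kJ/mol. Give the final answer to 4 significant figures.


Step 1: D = D0 * exp(-Qd/(R*T))
T = 1012.15 K
D = 7.0159e-04 * exp(-169e3 / (8.314 * 1012.15)) = 1.33071e-12 m^2/s
Step 2: L = 2*sqrt(D*t)
t = 42 h = 151200 s
L = 2*sqrt(1.33071e-12 * 151200) = 8.971e-04 m


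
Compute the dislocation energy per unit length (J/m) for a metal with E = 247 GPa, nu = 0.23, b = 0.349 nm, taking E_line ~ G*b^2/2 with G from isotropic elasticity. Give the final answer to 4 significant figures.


Step 1: G = E / (2*(1+nu))
G = 247 / (2*(1+0.23)) = 100.407 GPa = 1.00407e+11 Pa
Step 2: E_line = G*b^2/2
b = 0.349 nm = 3.49e-10 m
E_line = 0.5 * 1.00407e+11 * (3.49e-10)^2 = 6.115e-09 J/m


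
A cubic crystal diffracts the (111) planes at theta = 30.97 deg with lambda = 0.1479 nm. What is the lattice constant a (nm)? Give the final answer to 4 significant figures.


d = lambda / (2*sin(theta))
d = 0.1479 / (2*sin(30.97 deg))
d = 0.143707 nm
a = d * sqrt(h^2+k^2+l^2) = 0.143707 * sqrt(3)
a = 0.2489 nm


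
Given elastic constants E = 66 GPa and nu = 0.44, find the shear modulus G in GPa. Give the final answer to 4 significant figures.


G = E / (2*(1+nu))
G = 66 / (2*(1+0.44))
G = 22.92 GPa


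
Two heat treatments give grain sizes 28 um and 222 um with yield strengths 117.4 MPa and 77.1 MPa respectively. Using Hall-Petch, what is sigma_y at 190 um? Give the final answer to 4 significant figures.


sigma_y = sigma0 + k / sqrt(d)
1/sqrt(d1) = 1/sqrt(2.8e-05) = 188.982;  1/sqrt(d2) = 67.1156
k = (sigma1 - sigma2) / (1/sqrt(d1) - 1/sqrt(d2)) = (117.4 - 77.1) / (188.982 - 67.1156) = 0.330689 MPa*m^0.5
sigma0 = sigma1 - k/sqrt(d1) = 117.4 - 0.330689*188.982 = 54.9056 MPa
sigma_y(d3) = 54.9056 + 0.330689 / sqrt(1.9e-04) = 78.9 MPa


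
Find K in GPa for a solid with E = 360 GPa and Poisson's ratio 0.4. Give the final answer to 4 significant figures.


K = E / (3*(1-2*nu))
K = 360 / (3*(1-2*0.4))
K = 600 GPa


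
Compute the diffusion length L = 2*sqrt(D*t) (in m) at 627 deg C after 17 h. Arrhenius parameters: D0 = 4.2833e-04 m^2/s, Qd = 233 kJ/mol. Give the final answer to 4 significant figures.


Step 1: D = D0 * exp(-Qd/(R*T))
T = 900.15 K
D = 4.2833e-04 * exp(-233e3 / (8.314 * 900.15)) = 1.28996e-17 m^2/s
Step 2: L = 2*sqrt(D*t)
t = 17 h = 61200 s
L = 2*sqrt(1.28996e-17 * 61200) = 1.777e-06 m


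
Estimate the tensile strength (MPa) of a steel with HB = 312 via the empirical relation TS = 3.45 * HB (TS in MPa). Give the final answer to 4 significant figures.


TS (MPa) = 3.45 * HB
TS = 3.45 * 312
TS = 1076 MPa


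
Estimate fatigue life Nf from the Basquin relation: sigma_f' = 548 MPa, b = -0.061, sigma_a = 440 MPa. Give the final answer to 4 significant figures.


sigma_a = sigma_f' * (2*Nf)^b
2*Nf = (sigma_a / sigma_f')^(1/b)
2*Nf = (440 / 548)^(1/-0.061)
2*Nf = 36.5386
Nf = 18.27 cycles


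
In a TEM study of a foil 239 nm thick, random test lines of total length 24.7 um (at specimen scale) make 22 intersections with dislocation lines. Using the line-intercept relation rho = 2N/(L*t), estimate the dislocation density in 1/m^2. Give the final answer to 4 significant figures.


rho = 2N / (L * t)
L = 24.7 um = 2.47e-05 m, t = 239 nm = 2.39e-07 m
rho = 2 * 22 / (2.47e-05 * 2.39e-07)
rho = 7.453e+12 1/m^2


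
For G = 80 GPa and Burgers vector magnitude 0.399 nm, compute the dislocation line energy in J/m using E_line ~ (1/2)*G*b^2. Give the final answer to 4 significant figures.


E = G*b^2/2
b = 0.399 nm = 3.99e-10 m
G = 80 GPa = 8e+10 Pa
E = 0.5 * 8e+10 * (3.99e-10)^2
E = 6.368e-09 J/m


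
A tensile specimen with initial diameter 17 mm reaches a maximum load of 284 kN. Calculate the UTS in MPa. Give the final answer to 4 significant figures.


A0 = pi*(d/2)^2 = pi*(17/2)^2 = 226.98 mm^2
UTS = F_max / A0 = 284*1000 / 226.98
UTS = 1251 MPa


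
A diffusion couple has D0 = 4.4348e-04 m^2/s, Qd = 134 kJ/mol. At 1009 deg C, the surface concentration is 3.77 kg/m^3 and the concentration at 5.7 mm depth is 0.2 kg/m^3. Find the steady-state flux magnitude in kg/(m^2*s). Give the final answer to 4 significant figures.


Step 1: D = D0 * exp(-Qd/(R*T))
T = 1009 + 273.15 = 1282.15 K
D = 4.4348e-04 * exp(-134e3 / (8.314 * 1282.15)) = 1.54004e-09 m^2/s
Step 2: J = D * (C1 - C2) / dx
J = 1.54004e-09 * (3.77 - 0.2) / 5.7e-03
J = 9.646e-07 kg/(m^2*s)


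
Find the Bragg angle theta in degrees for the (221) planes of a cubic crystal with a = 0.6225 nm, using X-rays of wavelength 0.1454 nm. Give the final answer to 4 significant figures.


d = a / sqrt(h^2+k^2+l^2)
d = 0.6225 / sqrt(9) = 0.2075 nm
lambda = 2*d*sin(theta)  =>  sin(theta) = lambda / (2*d)
sin(theta) = 0.1454 / (2 * 0.2075) = 0.350361
theta = 20.51 deg


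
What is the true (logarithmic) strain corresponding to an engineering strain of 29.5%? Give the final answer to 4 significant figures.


epsilon_true = ln(1 + epsilon_eng)
epsilon_true = ln(1 + 0.295)
epsilon_true = 0.2585


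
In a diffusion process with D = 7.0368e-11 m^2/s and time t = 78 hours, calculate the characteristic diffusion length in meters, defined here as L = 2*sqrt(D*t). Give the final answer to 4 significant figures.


t = 78 hr = 280800 s
Diffusion length = 2*sqrt(D*t)
= 2*sqrt(7.0368e-11 * 280800)
= 8.89e-03 m


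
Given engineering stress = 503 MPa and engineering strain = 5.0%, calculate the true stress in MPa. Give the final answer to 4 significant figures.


sigma_true = sigma_eng * (1 + epsilon_eng)
sigma_true = 503 * (1 + 0.05)
sigma_true = 528.2 MPa


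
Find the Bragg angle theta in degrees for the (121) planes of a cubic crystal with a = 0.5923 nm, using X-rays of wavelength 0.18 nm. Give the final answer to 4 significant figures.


d = a / sqrt(h^2+k^2+l^2)
d = 0.5923 / sqrt(6) = 0.241805 nm
lambda = 2*d*sin(theta)  =>  sin(theta) = lambda / (2*d)
sin(theta) = 0.18 / (2 * 0.241805) = 0.3722
theta = 21.85 deg


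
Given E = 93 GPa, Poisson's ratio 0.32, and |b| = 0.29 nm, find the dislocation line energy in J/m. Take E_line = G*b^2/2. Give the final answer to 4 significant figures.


Step 1: G = E / (2*(1+nu))
G = 93 / (2*(1+0.32)) = 35.2273 GPa = 3.52273e+10 Pa
Step 2: E_line = G*b^2/2
b = 0.29 nm = 2.9e-10 m
E_line = 0.5 * 3.52273e+10 * (2.9e-10)^2 = 1.481e-09 J/m


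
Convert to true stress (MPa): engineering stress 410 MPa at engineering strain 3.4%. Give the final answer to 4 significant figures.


sigma_true = sigma_eng * (1 + epsilon_eng)
sigma_true = 410 * (1 + 0.034)
sigma_true = 423.9 MPa


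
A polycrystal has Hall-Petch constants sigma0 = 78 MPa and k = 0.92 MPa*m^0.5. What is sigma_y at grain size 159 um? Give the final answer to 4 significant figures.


sigma_y = sigma0 + k / sqrt(d)
d = 159 um = 1.59e-04 m
sigma_y = 78 + 0.92 / sqrt(1.59e-04)
sigma_y = 151 MPa


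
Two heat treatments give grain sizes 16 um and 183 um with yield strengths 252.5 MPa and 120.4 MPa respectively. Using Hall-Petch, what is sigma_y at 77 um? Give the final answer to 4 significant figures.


sigma_y = sigma0 + k / sqrt(d)
1/sqrt(d1) = 1/sqrt(1.6e-05) = 250;  1/sqrt(d2) = 73.9221
k = (sigma1 - sigma2) / (1/sqrt(d1) - 1/sqrt(d2)) = (252.5 - 120.4) / (250 - 73.9221) = 0.750236 MPa*m^0.5
sigma0 = sigma1 - k/sqrt(d1) = 252.5 - 0.750236*250 = 64.9409 MPa
sigma_y(d3) = 64.9409 + 0.750236 / sqrt(7.7e-05) = 150.4 MPa


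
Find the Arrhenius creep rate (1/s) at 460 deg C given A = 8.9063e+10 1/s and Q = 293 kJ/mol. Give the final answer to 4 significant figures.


rate = A * exp(-Q / (R*T))
T = 460 + 273.15 = 733.15 K
rate = 8.9063e+10 * exp(-293e3 / (8.314 * 733.15))
rate = 1.185e-10 1/s


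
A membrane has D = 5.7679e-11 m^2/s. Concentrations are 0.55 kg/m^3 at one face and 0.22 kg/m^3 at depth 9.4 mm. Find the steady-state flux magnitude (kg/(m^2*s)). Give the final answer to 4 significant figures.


J = -D * (dC/dx) = D * (C1 - C2) / dx
J = 5.7679e-11 * (0.55 - 0.22) / 9.4e-03
J = 2.025e-09 kg/(m^2*s)


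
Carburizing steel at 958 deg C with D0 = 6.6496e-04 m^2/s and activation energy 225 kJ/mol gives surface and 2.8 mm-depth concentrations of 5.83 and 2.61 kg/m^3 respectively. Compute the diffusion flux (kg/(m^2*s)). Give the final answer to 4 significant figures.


Step 1: D = D0 * exp(-Qd/(R*T))
T = 958 + 273.15 = 1231.15 K
D = 6.6496e-04 * exp(-225e3 / (8.314 * 1231.15)) = 1.88912e-13 m^2/s
Step 2: J = D * (C1 - C2) / dx
J = 1.88912e-13 * (5.83 - 2.61) / 2.8e-03
J = 2.172e-10 kg/(m^2*s)


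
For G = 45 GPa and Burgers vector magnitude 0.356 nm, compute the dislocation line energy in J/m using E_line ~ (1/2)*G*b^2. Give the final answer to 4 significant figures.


E = G*b^2/2
b = 0.356 nm = 3.56e-10 m
G = 45 GPa = 4.5e+10 Pa
E = 0.5 * 4.5e+10 * (3.56e-10)^2
E = 2.852e-09 J/m


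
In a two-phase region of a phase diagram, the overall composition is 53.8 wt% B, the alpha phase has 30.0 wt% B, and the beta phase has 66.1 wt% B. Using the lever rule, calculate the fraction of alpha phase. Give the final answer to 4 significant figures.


f_alpha = (C_beta - C0) / (C_beta - C_alpha)
f_alpha = (66.1 - 53.8) / (66.1 - 30.0)
f_alpha = 0.3407


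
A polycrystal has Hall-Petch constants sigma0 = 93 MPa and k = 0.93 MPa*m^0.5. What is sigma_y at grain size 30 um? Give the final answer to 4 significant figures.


sigma_y = sigma0 + k / sqrt(d)
d = 30 um = 3e-05 m
sigma_y = 93 + 0.93 / sqrt(3e-05)
sigma_y = 262.8 MPa


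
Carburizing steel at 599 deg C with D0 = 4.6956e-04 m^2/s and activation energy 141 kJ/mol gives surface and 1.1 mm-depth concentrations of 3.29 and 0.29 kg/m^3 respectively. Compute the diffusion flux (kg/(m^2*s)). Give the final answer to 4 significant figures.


Step 1: D = D0 * exp(-Qd/(R*T))
T = 599 + 273.15 = 872.15 K
D = 4.6956e-04 * exp(-141e3 / (8.314 * 872.15)) = 1.68516e-12 m^2/s
Step 2: J = D * (C1 - C2) / dx
J = 1.68516e-12 * (3.29 - 0.29) / 1.1e-03
J = 4.596e-09 kg/(m^2*s)


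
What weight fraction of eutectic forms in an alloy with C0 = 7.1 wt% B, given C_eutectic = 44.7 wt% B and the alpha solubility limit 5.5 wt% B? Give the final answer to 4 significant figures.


f_primary = (C_e - C0) / (C_e - C_alpha_max)
f_primary = (44.7 - 7.1) / (44.7 - 5.5)
f_primary = 0.959184
f_eutectic = 1 - 0.959184 = 0.04082


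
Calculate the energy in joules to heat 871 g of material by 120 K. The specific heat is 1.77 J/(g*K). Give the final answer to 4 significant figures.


Q = m * cp * dT
Q = 871 * 1.77 * 120
Q = 185000 J


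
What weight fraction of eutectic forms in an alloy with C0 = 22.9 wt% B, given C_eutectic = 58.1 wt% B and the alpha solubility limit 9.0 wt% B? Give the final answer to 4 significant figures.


f_primary = (C_e - C0) / (C_e - C_alpha_max)
f_primary = (58.1 - 22.9) / (58.1 - 9.0)
f_primary = 0.716904
f_eutectic = 1 - 0.716904 = 0.2831


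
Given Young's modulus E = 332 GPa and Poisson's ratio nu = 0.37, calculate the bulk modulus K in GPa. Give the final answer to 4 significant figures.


K = E / (3*(1-2*nu))
K = 332 / (3*(1-2*0.37))
K = 425.6 GPa


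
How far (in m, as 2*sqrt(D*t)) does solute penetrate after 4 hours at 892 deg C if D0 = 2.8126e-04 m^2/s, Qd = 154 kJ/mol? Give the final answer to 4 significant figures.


Step 1: D = D0 * exp(-Qd/(R*T))
T = 1165.15 K
D = 2.8126e-04 * exp(-154e3 / (8.314 * 1165.15)) = 3.5068e-11 m^2/s
Step 2: L = 2*sqrt(D*t)
t = 4 h = 14400 s
L = 2*sqrt(3.5068e-11 * 14400) = 1.421e-03 m


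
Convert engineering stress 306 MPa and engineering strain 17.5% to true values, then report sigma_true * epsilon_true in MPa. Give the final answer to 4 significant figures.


sigma_true = sigma_eng * (1 + epsilon_eng)
sigma_true = 306 * (1 + 0.175) = 359.55 MPa
epsilon_true = ln(1 + epsilon_eng)
epsilon_true = ln(1 + 0.175) = 0.161268
sigma_true * epsilon_true = 359.55 * 0.161268 = 57.98 MPa


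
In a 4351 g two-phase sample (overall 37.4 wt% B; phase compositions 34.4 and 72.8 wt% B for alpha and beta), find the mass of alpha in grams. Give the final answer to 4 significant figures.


f_alpha = (C_beta - C0) / (C_beta - C_alpha)
f_alpha = (72.8 - 37.4) / (72.8 - 34.4) = 0.921875
m_alpha = f_alpha * m_total = 0.921875 * 4351 = 4011 g


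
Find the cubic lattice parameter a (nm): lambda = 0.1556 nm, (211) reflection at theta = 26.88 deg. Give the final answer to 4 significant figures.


d = lambda / (2*sin(theta))
d = 0.1556 / (2*sin(26.88 deg))
d = 0.172077 nm
a = d * sqrt(h^2+k^2+l^2) = 0.172077 * sqrt(6)
a = 0.4215 nm


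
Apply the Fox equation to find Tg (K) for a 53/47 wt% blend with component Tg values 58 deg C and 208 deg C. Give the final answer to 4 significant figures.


1/Tg = w1/Tg1 + w2/Tg2 (in Kelvin)
Tg1 = 331.15 K, Tg2 = 481.15 K
1/Tg = 0.53/331.15 + 0.47/481.15
Tg = 388 K


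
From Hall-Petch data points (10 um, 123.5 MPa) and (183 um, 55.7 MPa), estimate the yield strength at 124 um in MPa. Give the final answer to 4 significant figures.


sigma_y = sigma0 + k / sqrt(d)
1/sqrt(d1) = 1/sqrt(1e-05) = 316.228;  1/sqrt(d2) = 73.9221
k = (sigma1 - sigma2) / (1/sqrt(d1) - 1/sqrt(d2)) = (123.5 - 55.7) / (316.228 - 73.9221) = 0.279812 MPa*m^0.5
sigma0 = sigma1 - k/sqrt(d1) = 123.5 - 0.279812*316.228 = 35.0157 MPa
sigma_y(d3) = 35.0157 + 0.279812 / sqrt(1.24e-04) = 60.14 MPa


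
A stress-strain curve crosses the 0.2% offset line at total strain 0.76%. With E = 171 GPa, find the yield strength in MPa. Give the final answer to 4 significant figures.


Offset strain = 0.002
Elastic strain at yield = total_strain - offset = 7.6e-03 - 0.002 = 5.6e-03
sigma_y = E * elastic_strain = 171000 * 5.6e-03
sigma_y = 957.6 MPa


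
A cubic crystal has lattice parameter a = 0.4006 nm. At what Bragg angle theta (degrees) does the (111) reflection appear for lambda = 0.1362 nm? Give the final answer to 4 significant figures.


d = a / sqrt(h^2+k^2+l^2)
d = 0.4006 / sqrt(3) = 0.231287 nm
lambda = 2*d*sin(theta)  =>  sin(theta) = lambda / (2*d)
sin(theta) = 0.1362 / (2 * 0.231287) = 0.29444
theta = 17.12 deg


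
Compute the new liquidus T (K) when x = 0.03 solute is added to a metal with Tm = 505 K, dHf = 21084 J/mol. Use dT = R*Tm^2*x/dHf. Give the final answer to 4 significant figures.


dT = R*Tm^2*x / dHf
dT = 8.314 * 505^2 * 0.03 / 21084
dT = 3.0169 K
T_new = 505 - 3.0169 = 502 K


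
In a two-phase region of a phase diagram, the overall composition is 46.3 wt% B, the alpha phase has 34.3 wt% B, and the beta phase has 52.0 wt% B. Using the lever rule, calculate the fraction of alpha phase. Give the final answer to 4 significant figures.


f_alpha = (C_beta - C0) / (C_beta - C_alpha)
f_alpha = (52.0 - 46.3) / (52.0 - 34.3)
f_alpha = 0.322


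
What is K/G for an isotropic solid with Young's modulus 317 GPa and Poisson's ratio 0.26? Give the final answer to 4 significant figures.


G = E / (2*(1+nu))
G = 317 / (2*(1+0.26)) = 125.794 GPa
K = E / (3*(1-2*nu))
K = 317 / (3*(1-2*0.26)) = 220.139 GPa
K/G = 220.139 / 125.794 = 1.75


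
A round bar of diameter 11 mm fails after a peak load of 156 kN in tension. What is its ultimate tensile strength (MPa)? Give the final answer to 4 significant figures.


A0 = pi*(d/2)^2 = pi*(11/2)^2 = 95.0332 mm^2
UTS = F_max / A0 = 156*1000 / 95.0332
UTS = 1642 MPa


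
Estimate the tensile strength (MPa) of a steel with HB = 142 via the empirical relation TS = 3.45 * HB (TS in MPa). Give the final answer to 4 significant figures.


TS (MPa) = 3.45 * HB
TS = 3.45 * 142
TS = 489.9 MPa


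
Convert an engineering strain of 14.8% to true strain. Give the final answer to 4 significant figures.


epsilon_true = ln(1 + epsilon_eng)
epsilon_true = ln(1 + 0.148)
epsilon_true = 0.138


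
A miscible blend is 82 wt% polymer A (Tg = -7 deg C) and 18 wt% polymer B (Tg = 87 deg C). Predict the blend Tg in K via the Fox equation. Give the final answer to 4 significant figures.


1/Tg = w1/Tg1 + w2/Tg2 (in Kelvin)
Tg1 = 266.15 K, Tg2 = 360.15 K
1/Tg = 0.82/266.15 + 0.18/360.15
Tg = 279.3 K


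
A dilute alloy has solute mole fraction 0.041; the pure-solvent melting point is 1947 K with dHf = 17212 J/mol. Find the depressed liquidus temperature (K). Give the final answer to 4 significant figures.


dT = R*Tm^2*x / dHf
dT = 8.314 * 1947^2 * 0.041 / 17212
dT = 75.0748 K
T_new = 1947 - 75.0748 = 1872 K


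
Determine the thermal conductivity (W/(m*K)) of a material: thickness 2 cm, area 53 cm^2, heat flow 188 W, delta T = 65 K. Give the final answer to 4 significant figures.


k = Q*L / (A*dT)
L = 0.02 m, A = 5.3e-03 m^2
k = 188 * 0.02 / (5.3e-03 * 65)
k = 10.91 W/(m*K)


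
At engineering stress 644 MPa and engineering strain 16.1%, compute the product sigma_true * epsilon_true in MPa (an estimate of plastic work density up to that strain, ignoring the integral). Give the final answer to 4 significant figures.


sigma_true = sigma_eng * (1 + epsilon_eng)
sigma_true = 644 * (1 + 0.161) = 747.684 MPa
epsilon_true = ln(1 + epsilon_eng)
epsilon_true = ln(1 + 0.161) = 0.149282
sigma_true * epsilon_true = 747.684 * 0.149282 = 111.6 MPa


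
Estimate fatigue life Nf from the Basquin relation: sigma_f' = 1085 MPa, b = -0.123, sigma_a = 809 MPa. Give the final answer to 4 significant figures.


sigma_a = sigma_f' * (2*Nf)^b
2*Nf = (sigma_a / sigma_f')^(1/b)
2*Nf = (809 / 1085)^(1/-0.123)
2*Nf = 10.8751
Nf = 5.438 cycles


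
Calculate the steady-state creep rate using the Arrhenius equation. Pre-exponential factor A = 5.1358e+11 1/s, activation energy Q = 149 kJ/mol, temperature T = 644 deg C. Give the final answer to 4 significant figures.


rate = A * exp(-Q / (R*T))
T = 644 + 273.15 = 917.15 K
rate = 5.1358e+11 * exp(-149e3 / (8.314 * 917.15))
rate = 1676 1/s


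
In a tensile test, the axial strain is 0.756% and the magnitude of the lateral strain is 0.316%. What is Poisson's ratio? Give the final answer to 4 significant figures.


nu = -epsilon_lat / epsilon_axial
Lateral strain is contraction (negative), so using magnitudes:
nu = 0.316 / 0.756
nu = 0.418


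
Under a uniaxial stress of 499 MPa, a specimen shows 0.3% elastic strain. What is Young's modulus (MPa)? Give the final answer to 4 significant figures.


E = sigma / epsilon
epsilon = 0.3% = 3e-03
E = 499 / 3e-03
E = 166300 MPa


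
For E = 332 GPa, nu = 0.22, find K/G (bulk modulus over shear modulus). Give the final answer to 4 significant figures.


G = E / (2*(1+nu))
G = 332 / (2*(1+0.22)) = 136.066 GPa
K = E / (3*(1-2*nu))
K = 332 / (3*(1-2*0.22)) = 197.619 GPa
K/G = 197.619 / 136.066 = 1.452


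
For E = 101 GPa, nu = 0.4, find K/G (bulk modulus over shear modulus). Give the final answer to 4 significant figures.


G = E / (2*(1+nu))
G = 101 / (2*(1+0.4)) = 36.0714 GPa
K = E / (3*(1-2*nu))
K = 101 / (3*(1-2*0.4)) = 168.333 GPa
K/G = 168.333 / 36.0714 = 4.667


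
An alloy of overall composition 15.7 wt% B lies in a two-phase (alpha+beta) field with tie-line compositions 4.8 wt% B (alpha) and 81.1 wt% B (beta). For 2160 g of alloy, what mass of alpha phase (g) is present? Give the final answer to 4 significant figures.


f_alpha = (C_beta - C0) / (C_beta - C_alpha)
f_alpha = (81.1 - 15.7) / (81.1 - 4.8) = 0.857143
m_alpha = f_alpha * m_total = 0.857143 * 2160 = 1851 g


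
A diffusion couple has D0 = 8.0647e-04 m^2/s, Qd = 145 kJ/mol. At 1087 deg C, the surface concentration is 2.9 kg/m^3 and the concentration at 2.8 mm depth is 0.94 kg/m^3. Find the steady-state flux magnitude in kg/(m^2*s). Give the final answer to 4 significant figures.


Step 1: D = D0 * exp(-Qd/(R*T))
T = 1087 + 273.15 = 1360.15 K
D = 8.0647e-04 * exp(-145e3 / (8.314 * 1360.15)) = 2.17704e-09 m^2/s
Step 2: J = D * (C1 - C2) / dx
J = 2.17704e-09 * (2.9 - 0.94) / 2.8e-03
J = 1.524e-06 kg/(m^2*s)


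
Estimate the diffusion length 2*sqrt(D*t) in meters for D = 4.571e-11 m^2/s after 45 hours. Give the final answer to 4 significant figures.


t = 45 hr = 162000 s
Diffusion length = 2*sqrt(D*t)
= 2*sqrt(4.571e-11 * 162000)
= 5.442e-03 m


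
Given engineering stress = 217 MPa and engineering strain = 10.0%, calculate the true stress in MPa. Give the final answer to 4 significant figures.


sigma_true = sigma_eng * (1 + epsilon_eng)
sigma_true = 217 * (1 + 0.1)
sigma_true = 238.7 MPa


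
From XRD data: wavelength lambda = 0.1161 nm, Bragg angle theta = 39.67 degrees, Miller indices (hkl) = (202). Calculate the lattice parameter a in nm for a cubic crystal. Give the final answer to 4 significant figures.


d = lambda / (2*sin(theta))
d = 0.1161 / (2*sin(39.67 deg))
d = 0.0909355 nm
a = d * sqrt(h^2+k^2+l^2) = 0.0909355 * sqrt(8)
a = 0.2572 nm


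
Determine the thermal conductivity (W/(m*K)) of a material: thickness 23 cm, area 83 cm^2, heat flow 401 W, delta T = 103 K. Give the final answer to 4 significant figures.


k = Q*L / (A*dT)
L = 0.23 m, A = 8.3e-03 m^2
k = 401 * 0.23 / (8.3e-03 * 103)
k = 107.9 W/(m*K)


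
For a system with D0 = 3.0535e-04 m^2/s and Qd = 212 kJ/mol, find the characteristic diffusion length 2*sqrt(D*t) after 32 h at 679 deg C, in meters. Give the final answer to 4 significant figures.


Step 1: D = D0 * exp(-Qd/(R*T))
T = 952.15 K
D = 3.0535e-04 * exp(-212e3 / (8.314 * 952.15)) = 7.14705e-16 m^2/s
Step 2: L = 2*sqrt(D*t)
t = 32 h = 115200 s
L = 2*sqrt(7.14705e-16 * 115200) = 1.815e-05 m


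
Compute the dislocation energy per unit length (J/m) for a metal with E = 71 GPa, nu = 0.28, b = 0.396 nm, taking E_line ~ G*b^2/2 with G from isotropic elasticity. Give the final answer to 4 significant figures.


Step 1: G = E / (2*(1+nu))
G = 71 / (2*(1+0.28)) = 27.7344 GPa = 2.77344e+10 Pa
Step 2: E_line = G*b^2/2
b = 0.396 nm = 3.96e-10 m
E_line = 0.5 * 2.77344e+10 * (3.96e-10)^2 = 2.175e-09 J/m


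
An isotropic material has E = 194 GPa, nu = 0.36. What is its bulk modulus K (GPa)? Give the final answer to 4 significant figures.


K = E / (3*(1-2*nu))
K = 194 / (3*(1-2*0.36))
K = 231 GPa


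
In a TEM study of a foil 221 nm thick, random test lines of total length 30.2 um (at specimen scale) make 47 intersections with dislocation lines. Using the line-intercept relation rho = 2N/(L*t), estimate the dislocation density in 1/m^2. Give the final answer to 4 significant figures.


rho = 2N / (L * t)
L = 30.2 um = 3.02e-05 m, t = 221 nm = 2.21e-07 m
rho = 2 * 47 / (3.02e-05 * 2.21e-07)
rho = 1.408e+13 1/m^2


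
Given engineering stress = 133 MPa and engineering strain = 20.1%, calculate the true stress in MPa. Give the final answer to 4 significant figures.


sigma_true = sigma_eng * (1 + epsilon_eng)
sigma_true = 133 * (1 + 0.201)
sigma_true = 159.7 MPa


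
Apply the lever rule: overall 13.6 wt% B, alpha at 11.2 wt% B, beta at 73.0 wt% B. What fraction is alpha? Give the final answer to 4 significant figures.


f_alpha = (C_beta - C0) / (C_beta - C_alpha)
f_alpha = (73.0 - 13.6) / (73.0 - 11.2)
f_alpha = 0.9612


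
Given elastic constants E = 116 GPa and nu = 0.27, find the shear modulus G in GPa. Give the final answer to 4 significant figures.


G = E / (2*(1+nu))
G = 116 / (2*(1+0.27))
G = 45.67 GPa


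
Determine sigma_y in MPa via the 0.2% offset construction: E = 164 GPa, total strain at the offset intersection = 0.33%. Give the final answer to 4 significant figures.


Offset strain = 0.002
Elastic strain at yield = total_strain - offset = 3.3e-03 - 0.002 = 1.3e-03
sigma_y = E * elastic_strain = 164000 * 1.3e-03
sigma_y = 213.2 MPa


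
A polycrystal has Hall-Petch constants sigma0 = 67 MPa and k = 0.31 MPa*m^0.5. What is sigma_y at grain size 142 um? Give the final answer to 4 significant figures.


sigma_y = sigma0 + k / sqrt(d)
d = 142 um = 1.42e-04 m
sigma_y = 67 + 0.31 / sqrt(1.42e-04)
sigma_y = 93.01 MPa


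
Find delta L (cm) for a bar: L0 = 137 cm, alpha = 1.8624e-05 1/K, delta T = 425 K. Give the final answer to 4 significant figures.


dL = L0 * alpha * dT
dL = 137 * 1.8624e-05 * 425
dL = 1.084 cm


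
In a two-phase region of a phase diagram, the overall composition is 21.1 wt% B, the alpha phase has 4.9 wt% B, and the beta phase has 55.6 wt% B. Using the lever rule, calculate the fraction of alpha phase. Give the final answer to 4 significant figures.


f_alpha = (C_beta - C0) / (C_beta - C_alpha)
f_alpha = (55.6 - 21.1) / (55.6 - 4.9)
f_alpha = 0.6805


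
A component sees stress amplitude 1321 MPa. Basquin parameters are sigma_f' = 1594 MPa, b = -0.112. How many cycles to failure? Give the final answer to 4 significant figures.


sigma_a = sigma_f' * (2*Nf)^b
2*Nf = (sigma_a / sigma_f')^(1/b)
2*Nf = (1321 / 1594)^(1/-0.112)
2*Nf = 5.35109
Nf = 2.676 cycles


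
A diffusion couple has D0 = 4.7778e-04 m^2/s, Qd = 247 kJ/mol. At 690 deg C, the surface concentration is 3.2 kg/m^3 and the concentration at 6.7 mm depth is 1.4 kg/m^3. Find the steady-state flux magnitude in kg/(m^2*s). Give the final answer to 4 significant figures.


Step 1: D = D0 * exp(-Qd/(R*T))
T = 690 + 273.15 = 963.15 K
D = 4.7778e-04 * exp(-247e3 / (8.314 * 963.15)) = 1.91938e-17 m^2/s
Step 2: J = D * (C1 - C2) / dx
J = 1.91938e-17 * (3.2 - 1.4) / 6.7e-03
J = 5.157e-15 kg/(m^2*s)


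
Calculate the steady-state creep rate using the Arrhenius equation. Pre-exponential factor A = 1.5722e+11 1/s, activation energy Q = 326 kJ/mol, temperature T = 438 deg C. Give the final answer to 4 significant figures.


rate = A * exp(-Q / (R*T))
T = 438 + 273.15 = 711.15 K
rate = 1.5722e+11 * exp(-326e3 / (8.314 * 711.15))
rate = 1.781e-13 1/s


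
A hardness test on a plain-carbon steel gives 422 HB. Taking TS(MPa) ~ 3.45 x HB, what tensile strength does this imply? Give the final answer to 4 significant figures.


TS (MPa) = 3.45 * HB
TS = 3.45 * 422
TS = 1456 MPa


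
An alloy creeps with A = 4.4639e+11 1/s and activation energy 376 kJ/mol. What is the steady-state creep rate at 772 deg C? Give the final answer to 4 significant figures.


rate = A * exp(-Q / (R*T))
T = 772 + 273.15 = 1045.15 K
rate = 4.4639e+11 * exp(-376e3 / (8.314 * 1045.15))
rate = 7.199e-08 1/s


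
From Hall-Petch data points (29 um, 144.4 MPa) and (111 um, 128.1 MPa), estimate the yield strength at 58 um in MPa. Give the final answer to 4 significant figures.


sigma_y = sigma0 + k / sqrt(d)
1/sqrt(d1) = 1/sqrt(2.9e-05) = 185.695;  1/sqrt(d2) = 94.9158
k = (sigma1 - sigma2) / (1/sqrt(d1) - 1/sqrt(d2)) = (144.4 - 128.1) / (185.695 - 94.9158) = 0.179556 MPa*m^0.5
sigma0 = sigma1 - k/sqrt(d1) = 144.4 - 0.179556*185.695 = 111.057 MPa
sigma_y(d3) = 111.057 + 0.179556 / sqrt(5.8e-05) = 134.6 MPa


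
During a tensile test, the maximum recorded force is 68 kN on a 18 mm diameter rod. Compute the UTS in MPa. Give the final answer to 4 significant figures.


A0 = pi*(d/2)^2 = pi*(18/2)^2 = 254.469 mm^2
UTS = F_max / A0 = 68*1000 / 254.469
UTS = 267.2 MPa


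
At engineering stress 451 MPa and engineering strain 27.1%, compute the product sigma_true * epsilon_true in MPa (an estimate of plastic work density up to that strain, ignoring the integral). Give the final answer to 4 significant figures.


sigma_true = sigma_eng * (1 + epsilon_eng)
sigma_true = 451 * (1 + 0.271) = 573.221 MPa
epsilon_true = ln(1 + epsilon_eng)
epsilon_true = ln(1 + 0.271) = 0.239804
sigma_true * epsilon_true = 573.221 * 0.239804 = 137.5 MPa


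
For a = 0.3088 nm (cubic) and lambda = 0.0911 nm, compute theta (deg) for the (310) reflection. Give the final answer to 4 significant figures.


d = a / sqrt(h^2+k^2+l^2)
d = 0.3088 / sqrt(10) = 0.0976511 nm
lambda = 2*d*sin(theta)  =>  sin(theta) = lambda / (2*d)
sin(theta) = 0.0911 / (2 * 0.0976511) = 0.466456
theta = 27.8 deg


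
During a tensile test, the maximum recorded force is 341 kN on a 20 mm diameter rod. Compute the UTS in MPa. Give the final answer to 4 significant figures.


A0 = pi*(d/2)^2 = pi*(20/2)^2 = 314.159 mm^2
UTS = F_max / A0 = 341*1000 / 314.159
UTS = 1085 MPa


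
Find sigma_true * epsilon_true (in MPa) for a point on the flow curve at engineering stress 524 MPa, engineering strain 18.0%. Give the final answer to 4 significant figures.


sigma_true = sigma_eng * (1 + epsilon_eng)
sigma_true = 524 * (1 + 0.18) = 618.32 MPa
epsilon_true = ln(1 + epsilon_eng)
epsilon_true = ln(1 + 0.18) = 0.165514
sigma_true * epsilon_true = 618.32 * 0.165514 = 102.3 MPa


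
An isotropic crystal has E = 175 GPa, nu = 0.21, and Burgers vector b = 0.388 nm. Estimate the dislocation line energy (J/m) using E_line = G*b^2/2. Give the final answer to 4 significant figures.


Step 1: G = E / (2*(1+nu))
G = 175 / (2*(1+0.21)) = 72.314 GPa = 7.2314e+10 Pa
Step 2: E_line = G*b^2/2
b = 0.388 nm = 3.88e-10 m
E_line = 0.5 * 7.2314e+10 * (3.88e-10)^2 = 5.443e-09 J/m


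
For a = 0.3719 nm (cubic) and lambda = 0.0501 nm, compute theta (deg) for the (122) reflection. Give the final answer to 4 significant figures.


d = a / sqrt(h^2+k^2+l^2)
d = 0.3719 / sqrt(9) = 0.123967 nm
lambda = 2*d*sin(theta)  =>  sin(theta) = lambda / (2*d)
sin(theta) = 0.0501 / (2 * 0.123967) = 0.20207
theta = 11.66 deg


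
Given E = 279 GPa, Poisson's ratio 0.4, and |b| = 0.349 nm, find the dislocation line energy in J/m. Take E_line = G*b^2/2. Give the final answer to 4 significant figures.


Step 1: G = E / (2*(1+nu))
G = 279 / (2*(1+0.4)) = 99.6429 GPa = 9.96429e+10 Pa
Step 2: E_line = G*b^2/2
b = 0.349 nm = 3.49e-10 m
E_line = 0.5 * 9.96429e+10 * (3.49e-10)^2 = 6.068e-09 J/m


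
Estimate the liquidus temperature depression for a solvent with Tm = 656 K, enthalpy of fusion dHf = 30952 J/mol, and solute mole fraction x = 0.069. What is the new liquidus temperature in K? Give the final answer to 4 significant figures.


dT = R*Tm^2*x / dHf
dT = 8.314 * 656^2 * 0.069 / 30952
dT = 7.97587 K
T_new = 656 - 7.97587 = 648 K


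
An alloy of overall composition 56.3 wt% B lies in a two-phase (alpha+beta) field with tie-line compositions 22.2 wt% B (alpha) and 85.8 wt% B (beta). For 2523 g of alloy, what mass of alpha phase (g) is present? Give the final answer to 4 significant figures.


f_alpha = (C_beta - C0) / (C_beta - C_alpha)
f_alpha = (85.8 - 56.3) / (85.8 - 22.2) = 0.463836
m_alpha = f_alpha * m_total = 0.463836 * 2523 = 1170 g


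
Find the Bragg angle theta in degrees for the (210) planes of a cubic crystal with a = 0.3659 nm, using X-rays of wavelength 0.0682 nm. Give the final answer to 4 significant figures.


d = a / sqrt(h^2+k^2+l^2)
d = 0.3659 / sqrt(5) = 0.163635 nm
lambda = 2*d*sin(theta)  =>  sin(theta) = lambda / (2*d)
sin(theta) = 0.0682 / (2 * 0.163635) = 0.20839
theta = 12.03 deg


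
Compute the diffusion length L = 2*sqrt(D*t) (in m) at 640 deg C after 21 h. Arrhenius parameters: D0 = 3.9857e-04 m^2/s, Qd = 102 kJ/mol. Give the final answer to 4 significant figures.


Step 1: D = D0 * exp(-Qd/(R*T))
T = 913.15 K
D = 3.9857e-04 * exp(-102e3 / (8.314 * 913.15)) = 5.82934e-10 m^2/s
Step 2: L = 2*sqrt(D*t)
t = 21 h = 75600 s
L = 2*sqrt(5.82934e-10 * 75600) = 0.01328 m


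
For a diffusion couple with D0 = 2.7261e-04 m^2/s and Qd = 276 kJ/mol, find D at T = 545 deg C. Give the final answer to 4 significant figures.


D = D0 * exp(-Qd / (R*T))
T = 818.15 K
D = 2.7261e-04 * exp(-276e3 / (8.314 * 818.15))
D = 6.512e-22 m^2/s


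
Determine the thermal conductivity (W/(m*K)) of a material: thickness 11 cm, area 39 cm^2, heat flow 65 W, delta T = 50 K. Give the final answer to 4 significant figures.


k = Q*L / (A*dT)
L = 0.11 m, A = 3.9e-03 m^2
k = 65 * 0.11 / (3.9e-03 * 50)
k = 36.67 W/(m*K)


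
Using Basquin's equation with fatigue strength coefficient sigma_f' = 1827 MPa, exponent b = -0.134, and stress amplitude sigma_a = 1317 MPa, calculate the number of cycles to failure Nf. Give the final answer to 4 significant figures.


sigma_a = sigma_f' * (2*Nf)^b
2*Nf = (sigma_a / sigma_f')^(1/b)
2*Nf = (1317 / 1827)^(1/-0.134)
2*Nf = 11.5038
Nf = 5.752 cycles


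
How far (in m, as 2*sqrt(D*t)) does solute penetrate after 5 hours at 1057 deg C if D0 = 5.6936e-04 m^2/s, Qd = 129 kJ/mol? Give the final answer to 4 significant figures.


Step 1: D = D0 * exp(-Qd/(R*T))
T = 1330.15 K
D = 5.6936e-04 * exp(-129e3 / (8.314 * 1330.15)) = 4.89112e-09 m^2/s
Step 2: L = 2*sqrt(D*t)
t = 5 h = 18000 s
L = 2*sqrt(4.89112e-09 * 18000) = 0.01877 m


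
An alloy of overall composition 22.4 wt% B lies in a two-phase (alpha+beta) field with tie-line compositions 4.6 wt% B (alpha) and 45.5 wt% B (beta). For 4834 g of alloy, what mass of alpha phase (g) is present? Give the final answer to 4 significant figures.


f_alpha = (C_beta - C0) / (C_beta - C_alpha)
f_alpha = (45.5 - 22.4) / (45.5 - 4.6) = 0.564792
m_alpha = f_alpha * m_total = 0.564792 * 4834 = 2730 g


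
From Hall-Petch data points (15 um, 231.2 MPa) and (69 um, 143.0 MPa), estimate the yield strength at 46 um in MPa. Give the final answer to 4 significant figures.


sigma_y = sigma0 + k / sqrt(d)
1/sqrt(d1) = 1/sqrt(1.5e-05) = 258.199;  1/sqrt(d2) = 120.386
k = (sigma1 - sigma2) / (1/sqrt(d1) - 1/sqrt(d2)) = (231.2 - 143.0) / (258.199 - 120.386) = 0.639998 MPa*m^0.5
sigma0 = sigma1 - k/sqrt(d1) = 231.2 - 0.639998*258.199 = 65.9534 MPa
sigma_y(d3) = 65.9534 + 0.639998 / sqrt(4.6e-05) = 160.3 MPa
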